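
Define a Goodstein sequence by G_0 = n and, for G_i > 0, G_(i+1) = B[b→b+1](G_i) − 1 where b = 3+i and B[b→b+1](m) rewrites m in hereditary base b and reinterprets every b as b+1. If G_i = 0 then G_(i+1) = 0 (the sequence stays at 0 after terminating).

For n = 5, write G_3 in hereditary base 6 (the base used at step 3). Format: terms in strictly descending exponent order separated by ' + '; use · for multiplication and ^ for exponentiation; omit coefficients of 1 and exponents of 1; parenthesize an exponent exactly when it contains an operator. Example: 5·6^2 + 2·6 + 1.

G_0 = 5. HB_3(5) = 3 + 2. Bump = 6. G_1 = 5.
G_1 = 5. HB_4(5) = 4 + 1. Bump = 6. G_2 = 5.
G_2 = 5. HB_5(5) = 5. Bump = 6. G_3 = 5.

5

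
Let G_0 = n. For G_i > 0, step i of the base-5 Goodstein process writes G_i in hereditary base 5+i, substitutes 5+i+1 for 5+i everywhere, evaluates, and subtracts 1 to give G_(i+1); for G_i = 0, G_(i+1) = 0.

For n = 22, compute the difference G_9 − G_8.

base 5: 22 = 4·5 + 2; at 6: 4·6 + 2 = 26; next = 25
base 6: 25 = 4·6 + 1; at 7: 4·7 + 1 = 29; next = 28
base 7: 28 = 4·7; at 8: 4·8 = 32; next = 31
base 8: 31 = 3·8 + 7; at 9: 3·9 + 7 = 34; next = 33
base 9: 33 = 3·9 + 6; at 10: 3·10 + 6 = 36; next = 35
base 10: 35 = 3·10 + 5; at 11: 3·11 + 5 = 38; next = 37
base 11: 37 = 3·11 + 4; at 12: 3·12 + 4 = 40; next = 39
base 12: 39 = 3·12 + 3; at 13: 3·13 + 3 = 42; next = 41
base 13: 41 = 3·13 + 2; at 14: 3·14 + 2 = 44; next = 43

2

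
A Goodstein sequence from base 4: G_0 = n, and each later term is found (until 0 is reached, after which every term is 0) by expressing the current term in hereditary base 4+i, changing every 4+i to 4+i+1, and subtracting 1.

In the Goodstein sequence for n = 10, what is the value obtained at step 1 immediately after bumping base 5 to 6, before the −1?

i=0: 10 = 2·4 + 2 (b=4); 4→5: 2·5 + 2 = 12; 12−1 = 11
i=1: 11 = 2·5 + 1 (b=5); 5→6: 2·6 + 1 = 13; 13−1 = 12

13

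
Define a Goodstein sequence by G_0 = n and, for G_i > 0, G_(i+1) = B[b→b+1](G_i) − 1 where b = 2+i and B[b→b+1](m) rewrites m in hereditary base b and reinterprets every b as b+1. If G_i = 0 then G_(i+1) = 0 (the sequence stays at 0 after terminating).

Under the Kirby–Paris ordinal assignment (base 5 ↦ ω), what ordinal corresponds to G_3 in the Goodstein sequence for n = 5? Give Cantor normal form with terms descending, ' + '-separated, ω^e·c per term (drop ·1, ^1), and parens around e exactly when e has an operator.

ω^3·3 + ω^2·3 + ω·3 + 2

5 —HB2→ 2^2 + 1 —bump→ 3^3 + 1 = 28 —(−1)→ 27
27 —HB3→ 3^3 —bump→ 4^4 = 256 —(−1)→ 255
255 —HB4→ 3·4^3 + 3·4^2 + 3·4 + 3 —bump→ 3·5^3 + 3·5^2 + 3·5 + 3 = 468 —(−1)→ 467
467 —HB5→ 3·5^3 + 3·5^2 + 3·5 + 2 —bump→ 3·6^3 + 3·6^2 + 3·6 + 2 = 776 —(−1)→ 775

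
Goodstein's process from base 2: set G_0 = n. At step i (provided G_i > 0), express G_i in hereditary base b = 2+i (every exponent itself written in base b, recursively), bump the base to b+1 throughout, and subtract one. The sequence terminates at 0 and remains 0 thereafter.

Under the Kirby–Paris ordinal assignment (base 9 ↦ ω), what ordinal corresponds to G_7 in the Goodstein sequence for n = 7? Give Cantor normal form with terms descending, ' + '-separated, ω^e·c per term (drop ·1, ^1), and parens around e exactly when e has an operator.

G_0=7  [base 2] 2^2 + 2 + 1  →[2↦3]→  3^3 + 3 + 1 = 31  −1 ⇒ G_1=30
G_1=30  [base 3] 3^3 + 3  →[3↦4]→  4^4 + 4 = 260  −1 ⇒ G_2=259
G_2=259  [base 4] 4^4 + 3  →[4↦5]→  5^5 + 3 = 3128  −1 ⇒ G_3=3127
G_3=3127  [base 5] 5^5 + 2  →[5↦6]→  6^6 + 2 = 46658  −1 ⇒ G_4=46657
G_4=46657  [base 6] 6^6 + 1  →[6↦7]→  7^7 + 1 = 823544  −1 ⇒ G_5=823543
G_5=823543  [base 7] 7^7  →[7↦8]→  8^8 = 16777216  −1 ⇒ G_6=16777215
G_6=16777215  [base 8] 7·8^7 + 7·8^6 + 7·8^5 + 7·8^4 + 7·8^3 + 7·8^2 + 7·8 + 7  →[8↦9]→  7·9^7 + 7·9^6 + 7·9^5 + 7·9^4 + 7·9^3 + 7·9^2 + 7·9 + 7 = 37665880  −1 ⇒ G_7=37665879
G_7=37665879  [base 9] 7·9^7 + 7·9^6 + 7·9^5 + 7·9^4 + 7·9^3 + 7·9^2 + 7·9 + 6  →[9↦10]→  7·10^7 + 7·10^6 + 7·10^5 + 7·10^4 + 7·10^3 + 7·10^2 + 7·10 + 6 = 77777776  −1 ⇒ G_8=77777775

ω^7·7 + ω^6·7 + ω^5·7 + ω^4·7 + ω^3·7 + ω^2·7 + ω·7 + 6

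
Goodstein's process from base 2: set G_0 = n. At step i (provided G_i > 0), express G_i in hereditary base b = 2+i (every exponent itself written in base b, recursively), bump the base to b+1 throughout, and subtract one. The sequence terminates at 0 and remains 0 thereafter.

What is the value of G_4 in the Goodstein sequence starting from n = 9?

140743

9 —HB2→ 2^(2 + 1) + 1 —bump→ 3^(3 + 1) + 1 = 82 —(−1)→ 81
81 —HB3→ 3^(3 + 1) —bump→ 4^(4 + 1) = 1024 —(−1)→ 1023
1023 —HB4→ 3·4^4 + 3·4^3 + 3·4^2 + 3·4 + 3 —bump→ 3·5^5 + 3·5^3 + 3·5^2 + 3·5 + 3 = 9843 —(−1)→ 9842
9842 —HB5→ 3·5^5 + 3·5^3 + 3·5^2 + 3·5 + 2 —bump→ 3·6^6 + 3·6^3 + 3·6^2 + 3·6 + 2 = 140744 —(−1)→ 140743
140743 —HB6→ 3·6^6 + 3·6^3 + 3·6^2 + 3·6 + 1 —bump→ 3·7^7 + 3·7^3 + 3·7^2 + 3·7 + 1 = 2471827 —(−1)→ 2471826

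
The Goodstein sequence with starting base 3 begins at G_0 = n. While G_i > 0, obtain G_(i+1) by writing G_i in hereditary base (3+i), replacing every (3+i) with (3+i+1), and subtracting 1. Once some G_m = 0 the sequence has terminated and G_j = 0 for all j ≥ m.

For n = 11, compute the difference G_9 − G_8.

(0) 11|_3 = 3^2 + 2 ↦ 4^2 + 2|_4 = 18 ⇒ 17
(1) 17|_4 = 4^2 + 1 ↦ 5^2 + 1|_5 = 26 ⇒ 25
(2) 25|_5 = 5^2 ↦ 6^2|_6 = 36 ⇒ 35
(3) 35|_6 = 5·6 + 5 ↦ 5·7 + 5|_7 = 40 ⇒ 39
(4) 39|_7 = 5·7 + 4 ↦ 5·8 + 4|_8 = 44 ⇒ 43
(5) 43|_8 = 5·8 + 3 ↦ 5·9 + 3|_9 = 48 ⇒ 47
(6) 47|_9 = 5·9 + 2 ↦ 5·10 + 2|_10 = 52 ⇒ 51
(7) 51|_10 = 5·10 + 1 ↦ 5·11 + 1|_11 = 56 ⇒ 55
(8) 55|_11 = 5·11 ↦ 5·12|_12 = 60 ⇒ 59

4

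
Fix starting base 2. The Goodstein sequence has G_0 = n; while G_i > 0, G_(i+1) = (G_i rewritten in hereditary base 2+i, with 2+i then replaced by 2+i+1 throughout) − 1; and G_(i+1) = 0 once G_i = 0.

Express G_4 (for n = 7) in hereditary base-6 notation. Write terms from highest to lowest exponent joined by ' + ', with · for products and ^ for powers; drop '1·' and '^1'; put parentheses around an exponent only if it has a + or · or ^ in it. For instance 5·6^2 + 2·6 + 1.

6^6 + 1

base 2: 7 = 2^2 + 2 + 1; at 3: 3^3 + 3 + 1 = 31; next = 30
base 3: 30 = 3^3 + 3; at 4: 4^4 + 4 = 260; next = 259
base 4: 259 = 4^4 + 3; at 5: 5^5 + 3 = 3128; next = 3127
base 5: 3127 = 5^5 + 2; at 6: 6^6 + 2 = 46658; next = 46657
base 6: 46657 = 6^6 + 1; at 7: 7^7 + 1 = 823544; next = 823543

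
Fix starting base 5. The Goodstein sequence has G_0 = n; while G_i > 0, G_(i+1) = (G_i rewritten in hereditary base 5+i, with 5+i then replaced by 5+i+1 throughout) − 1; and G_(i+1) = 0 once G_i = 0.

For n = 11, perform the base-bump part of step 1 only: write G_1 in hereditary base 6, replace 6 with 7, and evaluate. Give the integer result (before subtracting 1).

i=0: 11 = 2·5 + 1 (b=5); 5→6: 2·6 + 1 = 13; 13−1 = 12
i=1: 12 = 2·6 (b=6); 6→7: 2·7 = 14; 14−1 = 13

14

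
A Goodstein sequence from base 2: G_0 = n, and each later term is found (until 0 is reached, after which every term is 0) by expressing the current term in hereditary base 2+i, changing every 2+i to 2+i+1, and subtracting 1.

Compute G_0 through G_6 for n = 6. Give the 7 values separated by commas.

base 2: 6 = 2^2 + 2; at 3: 3^3 + 3 = 30; next = 29
base 3: 29 = 3^3 + 2; at 4: 4^4 + 2 = 258; next = 257
base 4: 257 = 4^4 + 1; at 5: 5^5 + 1 = 3126; next = 3125
base 5: 3125 = 5^5; at 6: 6^6 = 46656; next = 46655
base 6: 46655 = 5·6^5 + 5·6^4 + 5·6^3 + 5·6^2 + 5·6 + 5; at 7: 5·7^5 + 5·7^4 + 5·7^3 + 5·7^2 + 5·7 + 5 = 98040; next = 98039
base 7: 98039 = 5·7^5 + 5·7^4 + 5·7^3 + 5·7^2 + 5·7 + 4; at 8: 5·8^5 + 5·8^4 + 5·8^3 + 5·8^2 + 5·8 + 4 = 187244; next = 187243

6, 29, 257, 3125, 46655, 98039, 187243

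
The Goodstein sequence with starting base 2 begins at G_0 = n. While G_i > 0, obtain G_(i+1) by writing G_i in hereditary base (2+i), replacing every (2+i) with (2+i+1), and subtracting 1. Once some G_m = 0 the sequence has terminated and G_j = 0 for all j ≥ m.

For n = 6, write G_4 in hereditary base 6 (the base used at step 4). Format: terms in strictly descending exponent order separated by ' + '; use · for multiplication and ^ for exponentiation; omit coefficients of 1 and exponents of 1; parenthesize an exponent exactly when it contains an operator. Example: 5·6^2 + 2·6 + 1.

5·6^5 + 5·6^4 + 5·6^3 + 5·6^2 + 5·6 + 5

G_0 = 6. HB_2(6) = 2^2 + 2. Bump = 30. G_1 = 29.
G_1 = 29. HB_3(29) = 3^3 + 2. Bump = 258. G_2 = 257.
G_2 = 257. HB_4(257) = 4^4 + 1. Bump = 3126. G_3 = 3125.
G_3 = 3125. HB_5(3125) = 5^5. Bump = 46656. G_4 = 46655.
G_4 = 46655. HB_6(46655) = 5·6^5 + 5·6^4 + 5·6^3 + 5·6^2 + 5·6 + 5. Bump = 98040. G_5 = 98039.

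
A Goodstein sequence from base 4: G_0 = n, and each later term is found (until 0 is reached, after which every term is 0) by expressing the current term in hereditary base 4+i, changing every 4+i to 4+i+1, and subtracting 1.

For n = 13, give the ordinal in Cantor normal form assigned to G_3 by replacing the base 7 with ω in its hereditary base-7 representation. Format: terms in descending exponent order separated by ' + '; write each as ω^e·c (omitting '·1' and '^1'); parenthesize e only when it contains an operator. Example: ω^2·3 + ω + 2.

ω·2 + 4

G_0 = 13. HB_4(13) = 3·4 + 1. Bump = 16. G_1 = 15.
G_1 = 15. HB_5(15) = 3·5. Bump = 18. G_2 = 17.
G_2 = 17. HB_6(17) = 2·6 + 5. Bump = 19. G_3 = 18.
G_3 = 18. HB_7(18) = 2·7 + 4. Bump = 20. G_4 = 19.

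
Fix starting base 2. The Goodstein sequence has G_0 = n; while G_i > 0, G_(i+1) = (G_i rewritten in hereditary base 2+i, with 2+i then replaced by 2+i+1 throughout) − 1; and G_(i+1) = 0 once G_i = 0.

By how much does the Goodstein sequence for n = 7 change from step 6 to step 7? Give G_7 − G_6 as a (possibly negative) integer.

20888664

i=0: 7 = 2^2 + 2 + 1 (b=2); 2→3: 3^3 + 3 + 1 = 31; 31−1 = 30
i=1: 30 = 3^3 + 3 (b=3); 3→4: 4^4 + 4 = 260; 260−1 = 259
i=2: 259 = 4^4 + 3 (b=4); 4→5: 5^5 + 3 = 3128; 3128−1 = 3127
i=3: 3127 = 5^5 + 2 (b=5); 5→6: 6^6 + 2 = 46658; 46658−1 = 46657
i=4: 46657 = 6^6 + 1 (b=6); 6→7: 7^7 + 1 = 823544; 823544−1 = 823543
i=5: 823543 = 7^7 (b=7); 7→8: 8^8 = 16777216; 16777216−1 = 16777215
i=6: 16777215 = 7·8^7 + 7·8^6 + 7·8^5 + 7·8^4 + 7·8^3 + 7·8^2 + 7·8 + 7 (b=8); 8→9: 7·9^7 + 7·9^6 + 7·9^5 + 7·9^4 + 7·9^3 + 7·9^2 + 7·9 + 7 = 37665880; 37665880−1 = 37665879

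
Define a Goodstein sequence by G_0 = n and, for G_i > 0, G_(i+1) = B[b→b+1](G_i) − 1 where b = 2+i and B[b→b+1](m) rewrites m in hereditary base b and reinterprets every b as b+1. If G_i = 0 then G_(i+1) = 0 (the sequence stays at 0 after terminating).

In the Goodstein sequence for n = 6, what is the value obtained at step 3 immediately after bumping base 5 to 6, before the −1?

[0] 6 ≡ 2^2 + 2 (base 2). Lift 3: 30. −1: 29.
[1] 29 ≡ 3^3 + 2 (base 3). Lift 4: 258. −1: 257.
[2] 257 ≡ 4^4 + 1 (base 4). Lift 5: 3126. −1: 3125.
[3] 3125 ≡ 5^5 (base 5). Lift 6: 46656. −1: 46655.

46656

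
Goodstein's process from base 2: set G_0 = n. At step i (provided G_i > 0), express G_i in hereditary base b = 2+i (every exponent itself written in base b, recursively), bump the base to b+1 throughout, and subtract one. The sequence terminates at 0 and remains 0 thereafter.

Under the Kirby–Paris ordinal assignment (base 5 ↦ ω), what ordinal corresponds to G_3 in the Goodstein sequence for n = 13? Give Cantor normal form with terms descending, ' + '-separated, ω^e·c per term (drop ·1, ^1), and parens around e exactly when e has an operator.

(0) 13|_2 = 2^(2 + 1) + 2^2 + 1 ↦ 3^(3 + 1) + 3^3 + 1|_3 = 109 ⇒ 108
(1) 108|_3 = 3^(3 + 1) + 3^3 ↦ 4^(4 + 1) + 4^4|_4 = 1280 ⇒ 1279
(2) 1279|_4 = 4^(4 + 1) + 3·4^3 + 3·4^2 + 3·4 + 3 ↦ 5^(5 + 1) + 3·5^3 + 3·5^2 + 3·5 + 3|_5 = 16093 ⇒ 16092
(3) 16092|_5 = 5^(5 + 1) + 3·5^3 + 3·5^2 + 3·5 + 2 ↦ 6^(6 + 1) + 3·6^3 + 3·6^2 + 3·6 + 2|_6 = 280712 ⇒ 280711

ω^(ω + 1) + ω^3·3 + ω^2·3 + ω·3 + 2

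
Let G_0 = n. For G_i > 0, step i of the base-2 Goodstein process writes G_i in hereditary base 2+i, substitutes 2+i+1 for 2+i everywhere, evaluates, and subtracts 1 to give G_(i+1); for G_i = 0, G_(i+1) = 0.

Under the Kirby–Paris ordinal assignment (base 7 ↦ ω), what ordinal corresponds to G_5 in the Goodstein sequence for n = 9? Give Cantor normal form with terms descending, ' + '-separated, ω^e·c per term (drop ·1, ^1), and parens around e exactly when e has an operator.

G_0=9  [base 2] 2^(2 + 1) + 1  →[2↦3]→  3^(3 + 1) + 1 = 82  −1 ⇒ G_1=81
G_1=81  [base 3] 3^(3 + 1)  →[3↦4]→  4^(4 + 1) = 1024  −1 ⇒ G_2=1023
G_2=1023  [base 4] 3·4^4 + 3·4^3 + 3·4^2 + 3·4 + 3  →[4↦5]→  3·5^5 + 3·5^3 + 3·5^2 + 3·5 + 3 = 9843  −1 ⇒ G_3=9842
G_3=9842  [base 5] 3·5^5 + 3·5^3 + 3·5^2 + 3·5 + 2  →[5↦6]→  3·6^6 + 3·6^3 + 3·6^2 + 3·6 + 2 = 140744  −1 ⇒ G_4=140743
G_4=140743  [base 6] 3·6^6 + 3·6^3 + 3·6^2 + 3·6 + 1  →[6↦7]→  3·7^7 + 3·7^3 + 3·7^2 + 3·7 + 1 = 2471827  −1 ⇒ G_5=2471826
G_5=2471826  [base 7] 3·7^7 + 3·7^3 + 3·7^2 + 3·7  →[7↦8]→  3·8^8 + 3·8^3 + 3·8^2 + 3·8 = 50333400  −1 ⇒ G_6=50333399

ω^ω·3 + ω^3·3 + ω^2·3 + ω·3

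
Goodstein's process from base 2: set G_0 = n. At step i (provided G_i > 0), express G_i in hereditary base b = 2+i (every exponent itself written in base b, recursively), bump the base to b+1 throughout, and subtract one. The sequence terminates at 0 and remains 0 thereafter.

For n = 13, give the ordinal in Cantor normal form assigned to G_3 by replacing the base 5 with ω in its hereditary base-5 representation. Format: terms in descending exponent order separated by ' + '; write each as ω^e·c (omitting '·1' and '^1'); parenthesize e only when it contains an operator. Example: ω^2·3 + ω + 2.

ω^(ω + 1) + ω^3·3 + ω^2·3 + ω·3 + 2

G_0=13  [base 2] 2^(2 + 1) + 2^2 + 1  →[2↦3]→  3^(3 + 1) + 3^3 + 1 = 109  −1 ⇒ G_1=108
G_1=108  [base 3] 3^(3 + 1) + 3^3  →[3↦4]→  4^(4 + 1) + 4^4 = 1280  −1 ⇒ G_2=1279
G_2=1279  [base 4] 4^(4 + 1) + 3·4^3 + 3·4^2 + 3·4 + 3  →[4↦5]→  5^(5 + 1) + 3·5^3 + 3·5^2 + 3·5 + 3 = 16093  −1 ⇒ G_3=16092
G_3=16092  [base 5] 5^(5 + 1) + 3·5^3 + 3·5^2 + 3·5 + 2  →[5↦6]→  6^(6 + 1) + 3·6^3 + 3·6^2 + 3·6 + 2 = 280712  −1 ⇒ G_4=280711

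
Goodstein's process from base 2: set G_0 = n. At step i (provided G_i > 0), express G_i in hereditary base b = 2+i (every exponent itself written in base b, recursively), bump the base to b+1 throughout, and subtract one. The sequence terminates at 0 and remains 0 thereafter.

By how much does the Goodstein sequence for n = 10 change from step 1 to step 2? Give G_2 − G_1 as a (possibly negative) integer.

10 —HB2→ 2^(2 + 1) + 2 —bump→ 3^(3 + 1) + 3 = 84 —(−1)→ 83
83 —HB3→ 3^(3 + 1) + 2 —bump→ 4^(4 + 1) + 2 = 1026 —(−1)→ 1025

942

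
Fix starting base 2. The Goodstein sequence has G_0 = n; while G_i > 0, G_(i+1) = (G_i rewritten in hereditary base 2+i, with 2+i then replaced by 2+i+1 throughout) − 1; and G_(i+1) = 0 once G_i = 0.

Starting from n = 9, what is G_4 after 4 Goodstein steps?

9 —HB2→ 2^(2 + 1) + 1 —bump→ 3^(3 + 1) + 1 = 82 —(−1)→ 81
81 —HB3→ 3^(3 + 1) —bump→ 4^(4 + 1) = 1024 —(−1)→ 1023
1023 —HB4→ 3·4^4 + 3·4^3 + 3·4^2 + 3·4 + 3 —bump→ 3·5^5 + 3·5^3 + 3·5^2 + 3·5 + 3 = 9843 —(−1)→ 9842
9842 —HB5→ 3·5^5 + 3·5^3 + 3·5^2 + 3·5 + 2 —bump→ 3·6^6 + 3·6^3 + 3·6^2 + 3·6 + 2 = 140744 —(−1)→ 140743
140743 —HB6→ 3·6^6 + 3·6^3 + 3·6^2 + 3·6 + 1 —bump→ 3·7^7 + 3·7^3 + 3·7^2 + 3·7 + 1 = 2471827 —(−1)→ 2471826

140743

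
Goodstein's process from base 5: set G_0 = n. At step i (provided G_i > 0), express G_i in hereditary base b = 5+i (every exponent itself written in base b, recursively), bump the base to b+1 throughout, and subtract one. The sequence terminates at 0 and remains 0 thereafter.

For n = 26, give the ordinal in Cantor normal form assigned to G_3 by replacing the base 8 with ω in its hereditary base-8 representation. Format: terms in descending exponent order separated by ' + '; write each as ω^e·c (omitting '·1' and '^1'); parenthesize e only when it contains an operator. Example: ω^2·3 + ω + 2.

ω·6 + 5

(0) 26|_5 = 5^2 + 1 ↦ 6^2 + 1|_6 = 37 ⇒ 36
(1) 36|_6 = 6^2 ↦ 7^2|_7 = 49 ⇒ 48
(2) 48|_7 = 6·7 + 6 ↦ 6·8 + 6|_8 = 54 ⇒ 53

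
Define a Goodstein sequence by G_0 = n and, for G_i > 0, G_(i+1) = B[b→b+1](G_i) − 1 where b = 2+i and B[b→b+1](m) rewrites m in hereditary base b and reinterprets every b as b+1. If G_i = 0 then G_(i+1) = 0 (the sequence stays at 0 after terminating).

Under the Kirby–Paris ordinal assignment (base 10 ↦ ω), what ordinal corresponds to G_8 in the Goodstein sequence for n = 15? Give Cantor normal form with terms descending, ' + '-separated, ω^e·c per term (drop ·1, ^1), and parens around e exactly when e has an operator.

ω^(ω + 1) + ω^7·7 + ω^6·7 + ω^5·7 + ω^4·7 + ω^3·7 + ω^2·7 + ω·7 + 5

(0) 15|_2 = 2^(2 + 1) + 2^2 + 2 + 1 ↦ 3^(3 + 1) + 3^3 + 3 + 1|_3 = 112 ⇒ 111
(1) 111|_3 = 3^(3 + 1) + 3^3 + 3 ↦ 4^(4 + 1) + 4^4 + 4|_4 = 1284 ⇒ 1283
(2) 1283|_4 = 4^(4 + 1) + 4^4 + 3 ↦ 5^(5 + 1) + 5^5 + 3|_5 = 18753 ⇒ 18752
(3) 18752|_5 = 5^(5 + 1) + 5^5 + 2 ↦ 6^(6 + 1) + 6^6 + 2|_6 = 326594 ⇒ 326593
(4) 326593|_6 = 6^(6 + 1) + 6^6 + 1 ↦ 7^(7 + 1) + 7^7 + 1|_7 = 6588345 ⇒ 6588344
(5) 6588344|_7 = 7^(7 + 1) + 7^7 ↦ 8^(8 + 1) + 8^8|_8 = 150994944 ⇒ 150994943
(6) 150994943|_8 = 8^(8 + 1) + 7·8^7 + 7·8^6 + 7·8^5 + 7·8^4 + 7·8^3 + 7·8^2 + 7·8 + 7 ↦ 9^(9 + 1) + 7·9^7 + 7·9^6 + 7·9^5 + 7·9^4 + 7·9^3 + 7·9^2 + 7·9 + 7|_9 = 3524450281 ⇒ 3524450280
(7) 3524450280|_9 = 9^(9 + 1) + 7·9^7 + 7·9^6 + 7·9^5 + 7·9^4 + 7·9^3 + 7·9^2 + 7·9 + 6 ↦ 10^(10 + 1) + 7·10^7 + 7·10^6 + 7·10^5 + 7·10^4 + 7·10^3 + 7·10^2 + 7·10 + 6|_10 = 100077777776 ⇒ 100077777775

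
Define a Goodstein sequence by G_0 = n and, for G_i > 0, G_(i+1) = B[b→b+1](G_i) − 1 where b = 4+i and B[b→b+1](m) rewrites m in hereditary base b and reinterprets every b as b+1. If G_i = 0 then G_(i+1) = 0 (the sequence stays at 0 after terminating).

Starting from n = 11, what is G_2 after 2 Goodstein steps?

13

G_0 = 11. HB_4(11) = 2·4 + 3. Bump = 13. G_1 = 12.
G_1 = 12. HB_5(12) = 2·5 + 2. Bump = 14. G_2 = 13.
G_2 = 13. HB_6(13) = 2·6 + 1. Bump = 15. G_3 = 14.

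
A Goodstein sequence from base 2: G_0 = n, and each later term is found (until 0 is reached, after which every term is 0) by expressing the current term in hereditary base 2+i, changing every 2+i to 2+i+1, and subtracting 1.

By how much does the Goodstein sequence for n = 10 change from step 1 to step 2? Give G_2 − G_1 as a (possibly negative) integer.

[0] 10 ≡ 2^(2 + 1) + 2 (base 2). Lift 3: 84. −1: 83.
[1] 83 ≡ 3^(3 + 1) + 2 (base 3). Lift 4: 1026. −1: 1025.

942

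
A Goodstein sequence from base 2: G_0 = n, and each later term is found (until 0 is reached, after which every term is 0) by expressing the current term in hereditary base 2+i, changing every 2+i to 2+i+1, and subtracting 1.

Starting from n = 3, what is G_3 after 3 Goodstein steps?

2

G_0 = 3. HB_2(3) = 2 + 1. Bump = 4. G_1 = 3.
G_1 = 3. HB_3(3) = 3. Bump = 4. G_2 = 3.
G_2 = 3. HB_4(3) = 3. Bump = 3. G_3 = 2.
G_3 = 2. HB_5(2) = 2. Bump = 2. G_4 = 1.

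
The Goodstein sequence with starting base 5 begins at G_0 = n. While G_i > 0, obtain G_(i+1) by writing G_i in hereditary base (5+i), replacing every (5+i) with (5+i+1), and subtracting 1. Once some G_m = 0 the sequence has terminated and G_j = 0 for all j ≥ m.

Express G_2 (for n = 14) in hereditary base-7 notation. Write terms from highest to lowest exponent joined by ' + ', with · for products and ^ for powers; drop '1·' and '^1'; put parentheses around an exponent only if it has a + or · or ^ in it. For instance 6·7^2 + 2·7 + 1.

G_0 = 14. HB_5(14) = 2·5 + 4. Bump = 16. G_1 = 15.
G_1 = 15. HB_6(15) = 2·6 + 3. Bump = 17. G_2 = 16.
G_2 = 16. HB_7(16) = 2·7 + 2. Bump = 18. G_3 = 17.

2·7 + 2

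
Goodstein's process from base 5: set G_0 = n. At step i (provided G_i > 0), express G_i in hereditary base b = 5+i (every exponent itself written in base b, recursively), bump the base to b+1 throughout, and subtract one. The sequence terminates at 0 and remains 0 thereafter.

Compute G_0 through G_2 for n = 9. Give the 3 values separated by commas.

G_0 = 9. HB_5(9) = 5 + 4. Bump = 10. G_1 = 9.
G_1 = 9. HB_6(9) = 6 + 3. Bump = 10. G_2 = 9.

9, 9, 9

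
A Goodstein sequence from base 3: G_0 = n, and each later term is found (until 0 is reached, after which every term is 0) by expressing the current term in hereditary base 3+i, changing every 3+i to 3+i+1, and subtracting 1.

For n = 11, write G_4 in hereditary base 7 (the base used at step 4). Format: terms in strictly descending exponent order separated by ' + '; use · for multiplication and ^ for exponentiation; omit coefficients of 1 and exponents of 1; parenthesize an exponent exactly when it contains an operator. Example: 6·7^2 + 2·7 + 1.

i=0: 11 = 3^2 + 2 (b=3); 3→4: 4^2 + 2 = 18; 18−1 = 17
i=1: 17 = 4^2 + 1 (b=4); 4→5: 5^2 + 1 = 26; 26−1 = 25
i=2: 25 = 5^2 (b=5); 5→6: 6^2 = 36; 36−1 = 35
i=3: 35 = 5·6 + 5 (b=6); 6→7: 5·7 + 5 = 40; 40−1 = 39

5·7 + 4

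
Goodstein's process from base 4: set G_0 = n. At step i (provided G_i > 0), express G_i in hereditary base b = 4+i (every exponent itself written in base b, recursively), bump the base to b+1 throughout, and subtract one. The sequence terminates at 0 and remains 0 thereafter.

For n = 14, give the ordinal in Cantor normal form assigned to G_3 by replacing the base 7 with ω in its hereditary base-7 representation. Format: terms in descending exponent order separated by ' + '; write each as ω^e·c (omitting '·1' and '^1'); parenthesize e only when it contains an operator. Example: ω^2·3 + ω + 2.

ω·2 + 6

[0] 14 ≡ 3·4 + 2 (base 4). Lift 5: 17. −1: 16.
[1] 16 ≡ 3·5 + 1 (base 5). Lift 6: 19. −1: 18.
[2] 18 ≡ 3·6 (base 6). Lift 7: 21. −1: 20.
[3] 20 ≡ 2·7 + 6 (base 7). Lift 8: 22. −1: 21.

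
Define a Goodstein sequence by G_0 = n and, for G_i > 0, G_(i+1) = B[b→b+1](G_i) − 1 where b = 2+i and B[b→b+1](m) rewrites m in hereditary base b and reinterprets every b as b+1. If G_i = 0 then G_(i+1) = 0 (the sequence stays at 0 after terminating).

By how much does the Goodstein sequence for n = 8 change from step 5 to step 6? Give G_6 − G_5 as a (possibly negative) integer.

(0) 8|_2 = 2^(2 + 1) ↦ 3^(3 + 1)|_3 = 81 ⇒ 80
(1) 80|_3 = 2·3^3 + 2·3^2 + 2·3 + 2 ↦ 2·4^4 + 2·4^2 + 2·4 + 2|_4 = 554 ⇒ 553
(2) 553|_4 = 2·4^4 + 2·4^2 + 2·4 + 1 ↦ 2·5^5 + 2·5^2 + 2·5 + 1|_5 = 6311 ⇒ 6310
(3) 6310|_5 = 2·5^5 + 2·5^2 + 2·5 ↦ 2·6^6 + 2·6^2 + 2·6|_6 = 93396 ⇒ 93395
(4) 93395|_6 = 2·6^6 + 2·6^2 + 6 + 5 ↦ 2·7^7 + 2·7^2 + 7 + 5|_7 = 1647196 ⇒ 1647195
(5) 1647195|_7 = 2·7^7 + 2·7^2 + 7 + 4 ↦ 2·8^8 + 2·8^2 + 8 + 4|_8 = 33554572 ⇒ 33554571

31907376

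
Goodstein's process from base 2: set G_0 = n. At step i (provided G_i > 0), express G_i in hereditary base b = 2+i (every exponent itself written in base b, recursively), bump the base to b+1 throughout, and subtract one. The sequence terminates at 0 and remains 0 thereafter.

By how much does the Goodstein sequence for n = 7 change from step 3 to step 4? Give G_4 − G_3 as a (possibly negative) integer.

G_0=7  [base 2] 2^2 + 2 + 1  →[2↦3]→  3^3 + 3 + 1 = 31  −1 ⇒ G_1=30
G_1=30  [base 3] 3^3 + 3  →[3↦4]→  4^4 + 4 = 260  −1 ⇒ G_2=259
G_2=259  [base 4] 4^4 + 3  →[4↦5]→  5^5 + 3 = 3128  −1 ⇒ G_3=3127
G_3=3127  [base 5] 5^5 + 2  →[5↦6]→  6^6 + 2 = 46658  −1 ⇒ G_4=46657

43530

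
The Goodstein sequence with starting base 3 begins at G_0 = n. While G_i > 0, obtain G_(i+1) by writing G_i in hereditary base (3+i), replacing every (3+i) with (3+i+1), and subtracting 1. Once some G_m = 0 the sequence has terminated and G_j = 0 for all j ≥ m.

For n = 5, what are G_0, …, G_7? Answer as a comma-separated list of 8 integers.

5, 5, 5, 5, 4, 3, 2, 1

[0] 5 ≡ 3 + 2 (base 3). Lift 4: 6. −1: 5.
[1] 5 ≡ 4 + 1 (base 4). Lift 5: 6. −1: 5.
[2] 5 ≡ 5 (base 5). Lift 6: 6. −1: 5.
[3] 5 ≡ 5 (base 6). Lift 7: 5. −1: 4.
[4] 4 ≡ 4 (base 7). Lift 8: 4. −1: 3.
[5] 3 ≡ 3 (base 8). Lift 9: 3. −1: 2.
[6] 2 ≡ 2 (base 9). Lift 10: 2. −1: 1.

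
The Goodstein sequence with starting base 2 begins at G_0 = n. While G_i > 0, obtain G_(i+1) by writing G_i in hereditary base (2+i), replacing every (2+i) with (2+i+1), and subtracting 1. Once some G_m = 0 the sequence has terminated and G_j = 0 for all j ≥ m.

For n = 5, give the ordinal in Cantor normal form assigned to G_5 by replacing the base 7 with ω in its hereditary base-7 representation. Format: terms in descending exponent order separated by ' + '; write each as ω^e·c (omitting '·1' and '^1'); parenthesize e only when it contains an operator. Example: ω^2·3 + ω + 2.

G_0 = 5. HB_2(5) = 2^2 + 1. Bump = 28. G_1 = 27.
G_1 = 27. HB_3(27) = 3^3. Bump = 256. G_2 = 255.
G_2 = 255. HB_4(255) = 3·4^3 + 3·4^2 + 3·4 + 3. Bump = 468. G_3 = 467.
G_3 = 467. HB_5(467) = 3·5^3 + 3·5^2 + 3·5 + 2. Bump = 776. G_4 = 775.
G_4 = 775. HB_6(775) = 3·6^3 + 3·6^2 + 3·6 + 1. Bump = 1198. G_5 = 1197.

ω^3·3 + ω^2·3 + ω·3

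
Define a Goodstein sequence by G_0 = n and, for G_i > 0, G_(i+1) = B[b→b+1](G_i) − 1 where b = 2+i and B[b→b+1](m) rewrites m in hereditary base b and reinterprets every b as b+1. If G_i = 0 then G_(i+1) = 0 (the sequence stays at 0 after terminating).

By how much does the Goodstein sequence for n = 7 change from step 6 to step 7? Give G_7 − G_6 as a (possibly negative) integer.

20888664

base 2: 7 = 2^2 + 2 + 1; at 3: 3^3 + 3 + 1 = 31; next = 30
base 3: 30 = 3^3 + 3; at 4: 4^4 + 4 = 260; next = 259
base 4: 259 = 4^4 + 3; at 5: 5^5 + 3 = 3128; next = 3127
base 5: 3127 = 5^5 + 2; at 6: 6^6 + 2 = 46658; next = 46657
base 6: 46657 = 6^6 + 1; at 7: 7^7 + 1 = 823544; next = 823543
base 7: 823543 = 7^7; at 8: 8^8 = 16777216; next = 16777215
base 8: 16777215 = 7·8^7 + 7·8^6 + 7·8^5 + 7·8^4 + 7·8^3 + 7·8^2 + 7·8 + 7; at 9: 7·9^7 + 7·9^6 + 7·9^5 + 7·9^4 + 7·9^3 + 7·9^2 + 7·9 + 7 = 37665880; next = 37665879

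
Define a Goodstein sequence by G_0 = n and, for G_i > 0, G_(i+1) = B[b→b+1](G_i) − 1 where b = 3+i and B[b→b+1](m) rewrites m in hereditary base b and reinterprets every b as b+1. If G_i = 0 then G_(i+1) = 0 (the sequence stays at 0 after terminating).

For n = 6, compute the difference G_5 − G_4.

[0] 6 ≡ 2·3 (base 3). Lift 4: 8. −1: 7.
[1] 7 ≡ 4 + 3 (base 4). Lift 5: 8. −1: 7.
[2] 7 ≡ 5 + 2 (base 5). Lift 6: 8. −1: 7.
[3] 7 ≡ 6 + 1 (base 6). Lift 7: 8. −1: 7.
[4] 7 ≡ 7 (base 7). Lift 8: 8. −1: 7.

0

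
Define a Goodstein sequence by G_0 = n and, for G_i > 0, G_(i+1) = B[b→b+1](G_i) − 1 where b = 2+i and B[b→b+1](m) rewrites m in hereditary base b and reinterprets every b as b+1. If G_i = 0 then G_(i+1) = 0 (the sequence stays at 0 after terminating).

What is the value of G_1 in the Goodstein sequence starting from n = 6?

29

base 2: 6 = 2^2 + 2; at 3: 3^3 + 3 = 30; next = 29
base 3: 29 = 3^3 + 2; at 4: 4^4 + 2 = 258; next = 257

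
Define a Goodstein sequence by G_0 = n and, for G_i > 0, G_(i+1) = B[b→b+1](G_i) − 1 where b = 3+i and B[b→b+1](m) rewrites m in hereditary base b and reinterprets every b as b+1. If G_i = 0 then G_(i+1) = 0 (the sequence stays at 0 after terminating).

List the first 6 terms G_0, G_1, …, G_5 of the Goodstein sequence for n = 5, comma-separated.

5, 5, 5, 5, 4, 3

(0) 5|_3 = 3 + 2 ↦ 4 + 2|_4 = 6 ⇒ 5
(1) 5|_4 = 4 + 1 ↦ 5 + 1|_5 = 6 ⇒ 5
(2) 5|_5 = 5 ↦ 6|_6 = 6 ⇒ 5
(3) 5|_6 = 5 ↦ 5|_7 = 5 ⇒ 4
(4) 4|_7 = 4 ↦ 4|_8 = 4 ⇒ 3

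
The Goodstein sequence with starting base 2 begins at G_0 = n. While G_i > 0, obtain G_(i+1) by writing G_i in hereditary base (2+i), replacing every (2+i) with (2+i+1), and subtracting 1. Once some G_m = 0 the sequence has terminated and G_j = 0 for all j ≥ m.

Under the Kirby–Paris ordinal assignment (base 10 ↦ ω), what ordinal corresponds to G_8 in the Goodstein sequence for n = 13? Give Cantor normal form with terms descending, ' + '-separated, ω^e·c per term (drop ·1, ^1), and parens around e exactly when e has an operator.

ω^(ω + 1) + ω^3·3 + ω^2·3 + ω·2 + 5

G_0=13  [base 2] 2^(2 + 1) + 2^2 + 1  →[2↦3]→  3^(3 + 1) + 3^3 + 1 = 109  −1 ⇒ G_1=108
G_1=108  [base 3] 3^(3 + 1) + 3^3  →[3↦4]→  4^(4 + 1) + 4^4 = 1280  −1 ⇒ G_2=1279
G_2=1279  [base 4] 4^(4 + 1) + 3·4^3 + 3·4^2 + 3·4 + 3  →[4↦5]→  5^(5 + 1) + 3·5^3 + 3·5^2 + 3·5 + 3 = 16093  −1 ⇒ G_3=16092
G_3=16092  [base 5] 5^(5 + 1) + 3·5^3 + 3·5^2 + 3·5 + 2  →[5↦6]→  6^(6 + 1) + 3·6^3 + 3·6^2 + 3·6 + 2 = 280712  −1 ⇒ G_4=280711
G_4=280711  [base 6] 6^(6 + 1) + 3·6^3 + 3·6^2 + 3·6 + 1  →[6↦7]→  7^(7 + 1) + 3·7^3 + 3·7^2 + 3·7 + 1 = 5765999  −1 ⇒ G_5=5765998
G_5=5765998  [base 7] 7^(7 + 1) + 3·7^3 + 3·7^2 + 3·7  →[7↦8]→  8^(8 + 1) + 3·8^3 + 3·8^2 + 3·8 = 134219480  −1 ⇒ G_6=134219479
G_6=134219479  [base 8] 8^(8 + 1) + 3·8^3 + 3·8^2 + 2·8 + 7  →[8↦9]→  9^(9 + 1) + 3·9^3 + 3·9^2 + 2·9 + 7 = 3486786856  −1 ⇒ G_7=3486786855
G_7=3486786855  [base 9] 9^(9 + 1) + 3·9^3 + 3·9^2 + 2·9 + 6  →[9↦10]→  10^(10 + 1) + 3·10^3 + 3·10^2 + 2·10 + 6 = 100000003326  −1 ⇒ G_8=100000003325
G_8=100000003325  [base 10] 10^(10 + 1) + 3·10^3 + 3·10^2 + 2·10 + 5  →[10↦11]→  11^(11 + 1) + 3·11^3 + 3·11^2 + 2·11 + 5 = 3138428381104  −1 ⇒ G_9=3138428381103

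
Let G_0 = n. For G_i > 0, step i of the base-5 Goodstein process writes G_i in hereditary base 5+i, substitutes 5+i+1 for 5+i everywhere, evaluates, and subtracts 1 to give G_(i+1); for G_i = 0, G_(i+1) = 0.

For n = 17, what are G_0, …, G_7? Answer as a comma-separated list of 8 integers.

17, 19, 21, 23, 24, 25, 26, 27

G_0 = 17. HB_5(17) = 3·5 + 2. Bump = 20. G_1 = 19.
G_1 = 19. HB_6(19) = 3·6 + 1. Bump = 22. G_2 = 21.
G_2 = 21. HB_7(21) = 3·7. Bump = 24. G_3 = 23.
G_3 = 23. HB_8(23) = 2·8 + 7. Bump = 25. G_4 = 24.
G_4 = 24. HB_9(24) = 2·9 + 6. Bump = 26. G_5 = 25.
G_5 = 25. HB_10(25) = 2·10 + 5. Bump = 27. G_6 = 26.
G_6 = 26. HB_11(26) = 2·11 + 4. Bump = 28. G_7 = 27.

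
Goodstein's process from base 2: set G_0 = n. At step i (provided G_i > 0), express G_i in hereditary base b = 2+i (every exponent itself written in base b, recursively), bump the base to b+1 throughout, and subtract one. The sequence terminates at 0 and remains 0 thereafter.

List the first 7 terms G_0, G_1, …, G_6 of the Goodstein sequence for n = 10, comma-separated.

G_0 = 10. HB_2(10) = 2^(2 + 1) + 2. Bump = 84. G_1 = 83.
G_1 = 83. HB_3(83) = 3^(3 + 1) + 2. Bump = 1026. G_2 = 1025.
G_2 = 1025. HB_4(1025) = 4^(4 + 1) + 1. Bump = 15626. G_3 = 15625.
G_3 = 15625. HB_5(15625) = 5^(5 + 1). Bump = 279936. G_4 = 279935.
G_4 = 279935. HB_6(279935) = 5·6^6 + 5·6^5 + 5·6^4 + 5·6^3 + 5·6^2 + 5·6 + 5. Bump = 4215755. G_5 = 4215754.
G_5 = 4215754. HB_7(4215754) = 5·7^7 + 5·7^5 + 5·7^4 + 5·7^3 + 5·7^2 + 5·7 + 4. Bump = 84073324. G_6 = 84073323.

10, 83, 1025, 15625, 279935, 4215754, 84073323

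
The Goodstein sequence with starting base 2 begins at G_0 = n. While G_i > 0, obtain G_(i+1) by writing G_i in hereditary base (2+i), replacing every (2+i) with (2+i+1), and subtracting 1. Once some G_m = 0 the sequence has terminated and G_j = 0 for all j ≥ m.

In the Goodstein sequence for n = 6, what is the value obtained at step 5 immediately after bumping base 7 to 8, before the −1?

[0] 6 ≡ 2^2 + 2 (base 2). Lift 3: 30. −1: 29.
[1] 29 ≡ 3^3 + 2 (base 3). Lift 4: 258. −1: 257.
[2] 257 ≡ 4^4 + 1 (base 4). Lift 5: 3126. −1: 3125.
[3] 3125 ≡ 5^5 (base 5). Lift 6: 46656. −1: 46655.
[4] 46655 ≡ 5·6^5 + 5·6^4 + 5·6^3 + 5·6^2 + 5·6 + 5 (base 6). Lift 7: 98040. −1: 98039.

187244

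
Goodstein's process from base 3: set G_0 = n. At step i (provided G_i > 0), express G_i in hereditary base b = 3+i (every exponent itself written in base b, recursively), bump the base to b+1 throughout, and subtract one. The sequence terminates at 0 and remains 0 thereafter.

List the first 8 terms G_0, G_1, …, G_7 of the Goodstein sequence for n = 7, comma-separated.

(0) 7|_3 = 2·3 + 1 ↦ 2·4 + 1|_4 = 9 ⇒ 8
(1) 8|_4 = 2·4 ↦ 2·5|_5 = 10 ⇒ 9
(2) 9|_5 = 5 + 4 ↦ 6 + 4|_6 = 10 ⇒ 9
(3) 9|_6 = 6 + 3 ↦ 7 + 3|_7 = 10 ⇒ 9
(4) 9|_7 = 7 + 2 ↦ 8 + 2|_8 = 10 ⇒ 9
(5) 9|_8 = 8 + 1 ↦ 9 + 1|_9 = 10 ⇒ 9
(6) 9|_9 = 9 ↦ 10|_10 = 10 ⇒ 9

7, 8, 9, 9, 9, 9, 9, 9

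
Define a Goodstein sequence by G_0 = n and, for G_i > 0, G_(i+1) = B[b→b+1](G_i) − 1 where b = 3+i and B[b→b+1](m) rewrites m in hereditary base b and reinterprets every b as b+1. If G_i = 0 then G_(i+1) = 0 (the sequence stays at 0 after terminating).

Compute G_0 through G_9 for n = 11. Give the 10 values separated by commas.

11 —HB3→ 3^2 + 2 —bump→ 4^2 + 2 = 18 —(−1)→ 17
17 —HB4→ 4^2 + 1 —bump→ 5^2 + 1 = 26 —(−1)→ 25
25 —HB5→ 5^2 —bump→ 6^2 = 36 —(−1)→ 35
35 —HB6→ 5·6 + 5 —bump→ 5·7 + 5 = 40 —(−1)→ 39
39 —HB7→ 5·7 + 4 —bump→ 5·8 + 4 = 44 —(−1)→ 43
43 —HB8→ 5·8 + 3 —bump→ 5·9 + 3 = 48 —(−1)→ 47
47 —HB9→ 5·9 + 2 —bump→ 5·10 + 2 = 52 —(−1)→ 51
51 —HB10→ 5·10 + 1 —bump→ 5·11 + 1 = 56 —(−1)→ 55
55 —HB11→ 5·11 —bump→ 5·12 = 60 —(−1)→ 59

11, 17, 25, 35, 39, 43, 47, 51, 55, 59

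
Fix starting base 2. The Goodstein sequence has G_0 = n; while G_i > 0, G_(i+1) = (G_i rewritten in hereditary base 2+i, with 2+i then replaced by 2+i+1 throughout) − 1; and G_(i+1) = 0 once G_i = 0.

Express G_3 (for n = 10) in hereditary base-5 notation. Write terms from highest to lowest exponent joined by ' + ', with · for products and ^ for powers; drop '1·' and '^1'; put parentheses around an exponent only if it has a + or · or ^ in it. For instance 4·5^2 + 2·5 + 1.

G_0=10  [base 2] 2^(2 + 1) + 2  →[2↦3]→  3^(3 + 1) + 3 = 84  −1 ⇒ G_1=83
G_1=83  [base 3] 3^(3 + 1) + 2  →[3↦4]→  4^(4 + 1) + 2 = 1026  −1 ⇒ G_2=1025
G_2=1025  [base 4] 4^(4 + 1) + 1  →[4↦5]→  5^(5 + 1) + 1 = 15626  −1 ⇒ G_3=15625
G_3=15625  [base 5] 5^(5 + 1)  →[5↦6]→  6^(6 + 1) = 279936  −1 ⇒ G_4=279935

5^(5 + 1)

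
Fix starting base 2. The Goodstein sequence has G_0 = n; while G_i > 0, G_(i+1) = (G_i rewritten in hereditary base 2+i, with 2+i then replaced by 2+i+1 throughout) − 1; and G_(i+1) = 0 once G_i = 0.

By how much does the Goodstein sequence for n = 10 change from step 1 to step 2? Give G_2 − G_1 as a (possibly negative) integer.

942

i=0: 10 = 2^(2 + 1) + 2 (b=2); 2→3: 3^(3 + 1) + 3 = 84; 84−1 = 83
i=1: 83 = 3^(3 + 1) + 2 (b=3); 3→4: 4^(4 + 1) + 2 = 1026; 1026−1 = 1025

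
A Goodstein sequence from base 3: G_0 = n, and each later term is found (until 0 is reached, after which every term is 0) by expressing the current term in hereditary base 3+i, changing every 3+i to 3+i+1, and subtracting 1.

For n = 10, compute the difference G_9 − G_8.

base 3: 10 = 3^2 + 1; at 4: 4^2 + 1 = 17; next = 16
base 4: 16 = 4^2; at 5: 5^2 = 25; next = 24
base 5: 24 = 4·5 + 4; at 6: 4·6 + 4 = 28; next = 27
base 6: 27 = 4·6 + 3; at 7: 4·7 + 3 = 31; next = 30
base 7: 30 = 4·7 + 2; at 8: 4·8 + 2 = 34; next = 33
base 8: 33 = 4·8 + 1; at 9: 4·9 + 1 = 37; next = 36
base 9: 36 = 4·9; at 10: 4·10 = 40; next = 39
base 10: 39 = 3·10 + 9; at 11: 3·11 + 9 = 42; next = 41
base 11: 41 = 3·11 + 8; at 12: 3·12 + 8 = 44; next = 43

2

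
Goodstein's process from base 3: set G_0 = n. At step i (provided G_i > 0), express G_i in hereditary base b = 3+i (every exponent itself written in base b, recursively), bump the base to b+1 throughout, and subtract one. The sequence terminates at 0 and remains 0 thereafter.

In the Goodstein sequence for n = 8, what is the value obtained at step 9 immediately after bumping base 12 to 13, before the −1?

11

base 3: 8 = 2·3 + 2; at 4: 2·4 + 2 = 10; next = 9
base 4: 9 = 2·4 + 1; at 5: 2·5 + 1 = 11; next = 10
base 5: 10 = 2·5; at 6: 2·6 = 12; next = 11
base 6: 11 = 6 + 5; at 7: 7 + 5 = 12; next = 11
base 7: 11 = 7 + 4; at 8: 8 + 4 = 12; next = 11
base 8: 11 = 8 + 3; at 9: 9 + 3 = 12; next = 11
base 9: 11 = 9 + 2; at 10: 10 + 2 = 12; next = 11
base 10: 11 = 10 + 1; at 11: 11 + 1 = 12; next = 11
base 11: 11 = 11; at 12: 12 = 12; next = 11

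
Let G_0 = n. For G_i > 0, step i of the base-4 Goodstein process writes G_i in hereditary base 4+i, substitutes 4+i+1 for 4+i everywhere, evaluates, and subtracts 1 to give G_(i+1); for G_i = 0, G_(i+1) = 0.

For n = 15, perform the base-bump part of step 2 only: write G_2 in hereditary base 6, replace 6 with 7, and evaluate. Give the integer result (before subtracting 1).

22

base 4: 15 = 3·4 + 3; at 5: 3·5 + 3 = 18; next = 17
base 5: 17 = 3·5 + 2; at 6: 3·6 + 2 = 20; next = 19
base 6: 19 = 3·6 + 1; at 7: 3·7 + 1 = 22; next = 21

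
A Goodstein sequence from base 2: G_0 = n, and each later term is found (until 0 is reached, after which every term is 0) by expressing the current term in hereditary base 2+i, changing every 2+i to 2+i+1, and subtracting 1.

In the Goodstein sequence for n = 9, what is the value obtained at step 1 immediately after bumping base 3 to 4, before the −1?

[0] 9 ≡ 2^(2 + 1) + 1 (base 2). Lift 3: 82. −1: 81.
[1] 81 ≡ 3^(3 + 1) (base 3). Lift 4: 1024. −1: 1023.

1024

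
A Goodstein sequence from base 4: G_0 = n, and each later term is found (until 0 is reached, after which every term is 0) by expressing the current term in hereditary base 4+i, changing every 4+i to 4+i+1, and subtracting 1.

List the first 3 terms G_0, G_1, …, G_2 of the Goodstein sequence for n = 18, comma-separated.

18, 26, 36

G_0 = 18. HB_4(18) = 4^2 + 2. Bump = 27. G_1 = 26.
G_1 = 26. HB_5(26) = 5^2 + 1. Bump = 37. G_2 = 36.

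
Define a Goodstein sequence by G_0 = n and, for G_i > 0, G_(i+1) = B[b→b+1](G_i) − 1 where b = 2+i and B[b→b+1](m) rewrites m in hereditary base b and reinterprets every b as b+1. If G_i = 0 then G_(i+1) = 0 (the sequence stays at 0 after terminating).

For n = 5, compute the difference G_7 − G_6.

703

G_0=5  [base 2] 2^2 + 1  →[2↦3]→  3^3 + 1 = 28  −1 ⇒ G_1=27
G_1=27  [base 3] 3^3  →[3↦4]→  4^4 = 256  −1 ⇒ G_2=255
G_2=255  [base 4] 3·4^3 + 3·4^2 + 3·4 + 3  →[4↦5]→  3·5^3 + 3·5^2 + 3·5 + 3 = 468  −1 ⇒ G_3=467
G_3=467  [base 5] 3·5^3 + 3·5^2 + 3·5 + 2  →[5↦6]→  3·6^3 + 3·6^2 + 3·6 + 2 = 776  −1 ⇒ G_4=775
G_4=775  [base 6] 3·6^3 + 3·6^2 + 3·6 + 1  →[6↦7]→  3·7^3 + 3·7^2 + 3·7 + 1 = 1198  −1 ⇒ G_5=1197
G_5=1197  [base 7] 3·7^3 + 3·7^2 + 3·7  →[7↦8]→  3·8^3 + 3·8^2 + 3·8 = 1752  −1 ⇒ G_6=1751
G_6=1751  [base 8] 3·8^3 + 3·8^2 + 2·8 + 7  →[8↦9]→  3·9^3 + 3·9^2 + 2·9 + 7 = 2455  −1 ⇒ G_7=2454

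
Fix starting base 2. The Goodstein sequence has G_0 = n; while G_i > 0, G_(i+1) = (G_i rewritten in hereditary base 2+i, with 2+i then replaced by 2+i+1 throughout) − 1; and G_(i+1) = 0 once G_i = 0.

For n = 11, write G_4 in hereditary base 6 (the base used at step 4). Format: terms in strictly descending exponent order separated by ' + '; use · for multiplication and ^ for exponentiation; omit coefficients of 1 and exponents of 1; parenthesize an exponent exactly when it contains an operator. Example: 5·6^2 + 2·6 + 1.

step 0: 11 = 2^(2 + 1) + 2 + 1; sub 3 for 2: 3^(3 + 1) + 3 + 1; = 85; G_1 = 85−1 = 84
step 1: 84 = 3^(3 + 1) + 3; sub 4 for 3: 4^(4 + 1) + 4; = 1028; G_2 = 1028−1 = 1027
step 2: 1027 = 4^(4 + 1) + 3; sub 5 for 4: 5^(5 + 1) + 3; = 15628; G_3 = 15628−1 = 15627
step 3: 15627 = 5^(5 + 1) + 2; sub 6 for 5: 6^(6 + 1) + 2; = 279938; G_4 = 279938−1 = 279937
step 4: 279937 = 6^(6 + 1) + 1; sub 7 for 6: 7^(7 + 1) + 1; = 5764802; G_5 = 5764802−1 = 5764801

6^(6 + 1) + 1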